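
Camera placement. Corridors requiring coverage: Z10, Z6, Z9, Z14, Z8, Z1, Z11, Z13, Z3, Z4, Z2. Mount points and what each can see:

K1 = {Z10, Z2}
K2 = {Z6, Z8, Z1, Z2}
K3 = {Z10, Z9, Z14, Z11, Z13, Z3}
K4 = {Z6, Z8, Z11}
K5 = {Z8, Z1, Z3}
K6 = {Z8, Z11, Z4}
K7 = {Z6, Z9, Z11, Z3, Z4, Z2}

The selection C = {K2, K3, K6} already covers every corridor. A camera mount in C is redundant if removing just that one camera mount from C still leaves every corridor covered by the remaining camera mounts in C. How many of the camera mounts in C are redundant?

Drop K2: Z6, Z1, Z2 uncovered — not redundant.
Drop K3: Z10, Z9, Z14, Z13, … uncovered — not redundant.
Drop K6: Z4 uncovered — not redundant.
None of the camera mounts in C is redundant.

0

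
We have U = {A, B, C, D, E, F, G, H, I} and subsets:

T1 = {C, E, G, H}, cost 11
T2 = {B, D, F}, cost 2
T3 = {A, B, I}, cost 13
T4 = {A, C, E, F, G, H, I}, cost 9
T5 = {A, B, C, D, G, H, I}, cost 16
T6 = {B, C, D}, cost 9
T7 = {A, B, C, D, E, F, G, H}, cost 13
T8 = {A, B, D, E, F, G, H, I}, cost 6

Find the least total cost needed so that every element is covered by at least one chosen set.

T2, T4 cover every element at cost 2 + 9 = 11.
Any cover uses at least 2 sets; among all covering selections none totals below 11.

11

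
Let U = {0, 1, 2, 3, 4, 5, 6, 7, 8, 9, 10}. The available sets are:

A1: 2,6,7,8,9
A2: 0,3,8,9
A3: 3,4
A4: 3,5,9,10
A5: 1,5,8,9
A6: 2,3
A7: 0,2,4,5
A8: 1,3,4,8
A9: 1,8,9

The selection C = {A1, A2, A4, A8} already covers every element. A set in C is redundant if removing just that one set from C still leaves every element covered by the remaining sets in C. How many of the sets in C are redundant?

0

Drop A1: 2, 6, 7 uncovered — not redundant.
Drop A2: 0 uncovered — not redundant.
Drop A4: 5, 10 uncovered — not redundant.
Drop A8: 1, 4 uncovered — not redundant.
None of the sets in C is redundant.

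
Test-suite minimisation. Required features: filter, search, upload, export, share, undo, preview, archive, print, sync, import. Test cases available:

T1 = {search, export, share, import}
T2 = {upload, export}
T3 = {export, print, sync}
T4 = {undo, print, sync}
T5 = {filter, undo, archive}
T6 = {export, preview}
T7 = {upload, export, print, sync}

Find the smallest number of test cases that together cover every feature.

4

T1, T5, T6, T7 together cover {filter, search, upload, export, share, undo, preview, archive, print, sync, import} — every feature.
No 3 of the 7 test cases cover everything (all 35 triples fall short), so 4 is minimum.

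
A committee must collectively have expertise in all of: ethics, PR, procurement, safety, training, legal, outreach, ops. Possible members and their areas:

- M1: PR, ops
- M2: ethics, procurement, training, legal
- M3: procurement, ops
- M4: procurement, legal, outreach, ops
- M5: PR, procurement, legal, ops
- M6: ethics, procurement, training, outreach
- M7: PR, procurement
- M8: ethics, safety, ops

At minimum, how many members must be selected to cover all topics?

M5, M6, M8 together cover {ethics, PR, procurement, safety, training, legal, outreach, ops} — every topic.
No 2 of the 8 members cover everything (all 28 pairs fall short), so 3 is minimum.

3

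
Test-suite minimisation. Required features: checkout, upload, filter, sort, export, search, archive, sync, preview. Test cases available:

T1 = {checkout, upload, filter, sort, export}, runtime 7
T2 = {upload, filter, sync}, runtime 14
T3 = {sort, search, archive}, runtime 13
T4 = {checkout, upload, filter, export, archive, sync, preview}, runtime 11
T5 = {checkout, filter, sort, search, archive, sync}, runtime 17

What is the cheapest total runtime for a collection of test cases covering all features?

T3, T4 cover every feature at runtime 13 + 11 = 24.
Any cover uses at least 2 test cases; among all covering selections none totals below 24.
Greedy by coverage-per-runtime would pick T1, T4, T3 for 31 — worse than the optimum 24.

24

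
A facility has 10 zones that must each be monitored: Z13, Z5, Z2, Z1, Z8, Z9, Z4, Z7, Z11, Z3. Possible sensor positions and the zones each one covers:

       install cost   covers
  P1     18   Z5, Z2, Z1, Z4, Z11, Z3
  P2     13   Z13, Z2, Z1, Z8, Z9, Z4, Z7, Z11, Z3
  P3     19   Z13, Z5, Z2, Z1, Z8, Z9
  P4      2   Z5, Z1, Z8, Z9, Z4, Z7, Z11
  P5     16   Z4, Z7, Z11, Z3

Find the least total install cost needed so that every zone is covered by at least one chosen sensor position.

15

P2, P4 cover every zone at install cost 13 + 2 = 15.
Any cover uses at least 2 sensor positions; among all covering selections none totals below 15.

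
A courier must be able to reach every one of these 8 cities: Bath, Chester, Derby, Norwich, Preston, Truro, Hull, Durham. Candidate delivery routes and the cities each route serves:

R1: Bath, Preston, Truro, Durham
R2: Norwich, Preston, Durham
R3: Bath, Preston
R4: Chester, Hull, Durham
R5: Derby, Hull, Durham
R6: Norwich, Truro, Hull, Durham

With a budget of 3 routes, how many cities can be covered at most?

Choosing R1, R2, R4 covers {Bath, Chester, Norwich, Preston, Truro, Hull, Durham} — 7 cities.
No choice of 3 routes does better; here Derby is left uncovered.

7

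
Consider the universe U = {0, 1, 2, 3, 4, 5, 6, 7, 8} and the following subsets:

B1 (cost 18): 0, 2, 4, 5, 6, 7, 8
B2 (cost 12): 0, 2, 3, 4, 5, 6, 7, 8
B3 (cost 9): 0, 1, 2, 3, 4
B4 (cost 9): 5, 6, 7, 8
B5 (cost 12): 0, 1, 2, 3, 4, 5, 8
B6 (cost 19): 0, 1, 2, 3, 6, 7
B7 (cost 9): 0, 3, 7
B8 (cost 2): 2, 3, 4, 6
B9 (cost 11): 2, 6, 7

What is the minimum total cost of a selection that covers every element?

18

B3, B4 cover every element at cost 9 + 9 = 18.
Any cover uses at least 2 sets; among all covering selections none totals below 18.
Greedy by coverage-per-cost would pick B8, B2, B3 for 23 — worse than the optimum 18.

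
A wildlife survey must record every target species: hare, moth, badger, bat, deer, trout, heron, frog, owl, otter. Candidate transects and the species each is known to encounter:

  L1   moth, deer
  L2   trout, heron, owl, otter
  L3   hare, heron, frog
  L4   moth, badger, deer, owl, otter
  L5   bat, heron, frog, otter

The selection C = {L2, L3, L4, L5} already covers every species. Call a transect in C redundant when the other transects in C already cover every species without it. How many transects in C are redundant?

0

Drop L2: trout uncovered — not redundant.
Drop L3: hare uncovered — not redundant.
Drop L4: moth, badger, deer uncovered — not redundant.
Drop L5: bat uncovered — not redundant.
None of the transects in C is redundant.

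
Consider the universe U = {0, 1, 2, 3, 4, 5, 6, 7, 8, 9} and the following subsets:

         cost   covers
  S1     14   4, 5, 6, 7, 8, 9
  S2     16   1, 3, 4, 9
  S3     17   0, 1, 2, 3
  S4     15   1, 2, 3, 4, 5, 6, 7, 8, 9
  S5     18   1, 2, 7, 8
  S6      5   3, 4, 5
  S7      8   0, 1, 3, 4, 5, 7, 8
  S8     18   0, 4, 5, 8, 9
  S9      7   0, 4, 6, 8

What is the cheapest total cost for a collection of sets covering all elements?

22

S4, S9 cover every element at cost 15 + 7 = 22.
Any cover uses at least 2 sets; among all covering selections none totals below 22.
Greedy by coverage-per-cost would pick S7, S4 for 23 — worse than the optimum 22.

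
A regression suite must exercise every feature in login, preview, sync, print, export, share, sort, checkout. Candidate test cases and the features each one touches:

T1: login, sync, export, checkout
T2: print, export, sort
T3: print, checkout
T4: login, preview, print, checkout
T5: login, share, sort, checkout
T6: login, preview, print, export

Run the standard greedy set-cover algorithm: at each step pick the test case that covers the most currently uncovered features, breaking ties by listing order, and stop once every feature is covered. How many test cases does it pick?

4

Pick 1: T1 covers 4 new features (login, sync, export, checkout).
Pick 2: T2 covers 2 new features (print, sort).
Pick 3: T4 covers 1 new features (preview).
Pick 4: T5 covers 1 new features (share).
Greedy uses 4 test cases. (The true minimum is 3.)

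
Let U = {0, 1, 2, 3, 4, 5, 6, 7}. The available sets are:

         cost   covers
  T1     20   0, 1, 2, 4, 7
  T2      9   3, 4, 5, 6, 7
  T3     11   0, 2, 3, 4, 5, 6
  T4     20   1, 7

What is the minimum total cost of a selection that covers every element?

29

T1, T2 cover every element at cost 20 + 9 = 29.
Any cover uses at least 2 sets; among all covering selections none totals below 29.
Greedy by coverage-per-cost would pick T2, T3, T1 for 40 — worse than the optimum 29.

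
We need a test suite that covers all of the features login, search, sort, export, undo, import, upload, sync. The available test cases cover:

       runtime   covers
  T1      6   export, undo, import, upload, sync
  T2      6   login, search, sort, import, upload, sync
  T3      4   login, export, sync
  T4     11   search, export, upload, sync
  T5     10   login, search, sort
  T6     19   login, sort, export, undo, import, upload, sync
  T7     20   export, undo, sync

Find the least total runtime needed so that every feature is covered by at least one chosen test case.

12

T1, T2 cover every feature at runtime 6 + 6 = 12.
Any cover uses at least 2 test cases; among all covering selections none totals below 12.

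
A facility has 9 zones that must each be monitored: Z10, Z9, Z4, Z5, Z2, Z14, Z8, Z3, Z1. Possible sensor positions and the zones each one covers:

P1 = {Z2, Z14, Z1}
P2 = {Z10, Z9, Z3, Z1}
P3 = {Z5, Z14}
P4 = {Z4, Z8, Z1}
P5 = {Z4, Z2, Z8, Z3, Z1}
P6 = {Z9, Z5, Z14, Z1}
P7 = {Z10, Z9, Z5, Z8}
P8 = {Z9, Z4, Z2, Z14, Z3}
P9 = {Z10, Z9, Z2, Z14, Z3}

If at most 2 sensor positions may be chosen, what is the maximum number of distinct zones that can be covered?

8

Choosing P4, P9 covers {Z10, Z9, Z4, Z2, Z14, Z8, Z3, Z1} — 8 zones.
No choice of 2 sensor positions does better; here Z5 is left uncovered.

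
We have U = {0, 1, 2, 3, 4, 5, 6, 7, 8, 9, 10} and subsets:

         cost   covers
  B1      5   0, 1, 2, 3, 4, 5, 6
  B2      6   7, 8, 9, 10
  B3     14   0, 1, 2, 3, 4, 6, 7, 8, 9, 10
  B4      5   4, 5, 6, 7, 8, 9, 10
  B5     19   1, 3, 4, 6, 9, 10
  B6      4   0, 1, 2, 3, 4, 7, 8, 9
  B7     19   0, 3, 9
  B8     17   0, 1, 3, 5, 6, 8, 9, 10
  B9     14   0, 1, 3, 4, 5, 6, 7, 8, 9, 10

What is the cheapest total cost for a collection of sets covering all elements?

9

B4, B6 cover every element at cost 5 + 4 = 9.
Any cover uses at least 2 sets; among all covering selections none totals below 9.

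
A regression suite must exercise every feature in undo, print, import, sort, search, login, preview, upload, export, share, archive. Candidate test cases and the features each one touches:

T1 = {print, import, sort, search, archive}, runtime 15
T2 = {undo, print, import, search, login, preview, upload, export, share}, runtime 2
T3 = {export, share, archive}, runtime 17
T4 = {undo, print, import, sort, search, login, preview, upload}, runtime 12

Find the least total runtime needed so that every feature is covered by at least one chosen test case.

T1, T2 cover every feature at runtime 15 + 2 = 17.
Any cover uses at least 2 test cases; among all covering selections none totals below 17.

17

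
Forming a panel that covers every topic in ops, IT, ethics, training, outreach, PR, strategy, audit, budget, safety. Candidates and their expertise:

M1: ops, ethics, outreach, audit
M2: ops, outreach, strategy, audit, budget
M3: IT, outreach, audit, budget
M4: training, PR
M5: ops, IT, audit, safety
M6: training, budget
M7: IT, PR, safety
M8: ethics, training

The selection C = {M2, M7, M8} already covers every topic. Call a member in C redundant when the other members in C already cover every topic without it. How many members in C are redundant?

0

Drop M2: ops, outreach, strategy, audit, … uncovered — not redundant.
Drop M7: IT, PR, safety uncovered — not redundant.
Drop M8: ethics, training uncovered — not redundant.
None of the members in C is redundant.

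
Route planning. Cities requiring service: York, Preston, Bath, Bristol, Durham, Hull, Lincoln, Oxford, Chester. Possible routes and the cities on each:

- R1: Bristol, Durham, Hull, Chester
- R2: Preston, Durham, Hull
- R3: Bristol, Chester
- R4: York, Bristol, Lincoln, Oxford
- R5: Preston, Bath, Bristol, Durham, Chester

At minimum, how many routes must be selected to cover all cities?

3

R1, R4, R5 together cover {York, Preston, Bath, Bristol, Durham, Hull, Lincoln, Oxford, Chester} — every city.
No 2 of the 5 routes cover everything (all 10 pairs fall short), so 3 is minimum.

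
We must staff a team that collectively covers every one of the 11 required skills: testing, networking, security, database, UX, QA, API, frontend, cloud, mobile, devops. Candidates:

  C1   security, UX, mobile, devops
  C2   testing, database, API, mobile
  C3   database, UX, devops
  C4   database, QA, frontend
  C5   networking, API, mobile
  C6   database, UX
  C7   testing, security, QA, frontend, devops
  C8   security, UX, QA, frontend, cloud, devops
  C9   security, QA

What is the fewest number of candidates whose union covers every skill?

3

C2, C5, C8 together cover {testing, networking, security, database, UX, QA, API, frontend, cloud, mobile, devops} — every skill.
No 2 of the 9 candidates cover everything (all 36 pairs fall short), so 3 is minimum.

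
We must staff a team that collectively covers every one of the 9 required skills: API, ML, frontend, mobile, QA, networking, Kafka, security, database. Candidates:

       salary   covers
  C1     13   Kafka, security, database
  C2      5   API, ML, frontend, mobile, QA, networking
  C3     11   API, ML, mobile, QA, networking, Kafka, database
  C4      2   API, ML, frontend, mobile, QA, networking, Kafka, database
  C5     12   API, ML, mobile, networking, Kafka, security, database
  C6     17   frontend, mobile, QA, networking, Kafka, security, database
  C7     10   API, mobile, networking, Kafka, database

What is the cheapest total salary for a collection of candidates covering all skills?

C4, C5 cover every skill at salary 2 + 12 = 14.
Any cover uses at least 2 candidates; among all covering selections none totals below 14.

14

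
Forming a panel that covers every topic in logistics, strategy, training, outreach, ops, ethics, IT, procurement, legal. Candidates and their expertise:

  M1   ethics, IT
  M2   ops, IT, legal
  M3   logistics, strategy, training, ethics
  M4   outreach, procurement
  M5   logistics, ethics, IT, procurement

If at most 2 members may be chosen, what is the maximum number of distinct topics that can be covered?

Choosing M2, M3 covers {logistics, strategy, training, ops, ethics, IT, legal} — 7 topics.
No choice of 2 members does better; here outreach, procurement are left uncovered.

7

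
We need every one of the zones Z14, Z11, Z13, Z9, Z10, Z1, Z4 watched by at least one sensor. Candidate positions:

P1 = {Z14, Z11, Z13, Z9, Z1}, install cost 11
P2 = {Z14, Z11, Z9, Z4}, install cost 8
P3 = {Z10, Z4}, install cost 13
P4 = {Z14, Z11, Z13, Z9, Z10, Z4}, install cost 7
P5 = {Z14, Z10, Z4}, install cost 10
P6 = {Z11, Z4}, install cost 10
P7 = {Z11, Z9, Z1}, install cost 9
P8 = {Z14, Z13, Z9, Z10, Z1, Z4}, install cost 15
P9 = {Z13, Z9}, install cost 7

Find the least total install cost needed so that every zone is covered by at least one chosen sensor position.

P4, P7 cover every zone at install cost 7 + 9 = 16.
Any cover uses at least 2 sensor positions; among all covering selections none totals below 16.

16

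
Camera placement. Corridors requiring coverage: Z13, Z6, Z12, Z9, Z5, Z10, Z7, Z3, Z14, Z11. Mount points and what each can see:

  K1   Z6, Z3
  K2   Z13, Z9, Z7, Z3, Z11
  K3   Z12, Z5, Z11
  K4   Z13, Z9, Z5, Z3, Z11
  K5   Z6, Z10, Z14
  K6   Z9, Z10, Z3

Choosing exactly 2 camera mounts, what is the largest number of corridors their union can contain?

Choosing K2, K5 covers {Z13, Z6, Z9, Z10, Z7, Z3, Z14, Z11} — 8 corridors.
No choice of 2 camera mounts does better; here Z12, Z5 are left uncovered.

8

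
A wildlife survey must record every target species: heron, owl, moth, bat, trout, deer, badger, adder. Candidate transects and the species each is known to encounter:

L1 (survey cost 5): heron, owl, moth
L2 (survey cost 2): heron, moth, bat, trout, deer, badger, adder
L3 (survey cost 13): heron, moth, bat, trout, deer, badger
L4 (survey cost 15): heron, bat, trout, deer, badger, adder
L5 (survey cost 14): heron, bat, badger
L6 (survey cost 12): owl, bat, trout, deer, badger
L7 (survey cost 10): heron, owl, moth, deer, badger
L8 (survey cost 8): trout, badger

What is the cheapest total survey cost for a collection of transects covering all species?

7

L1, L2 cover every species at survey cost 5 + 2 = 7.
Any cover uses at least 2 transects; among all covering selections none totals below 7.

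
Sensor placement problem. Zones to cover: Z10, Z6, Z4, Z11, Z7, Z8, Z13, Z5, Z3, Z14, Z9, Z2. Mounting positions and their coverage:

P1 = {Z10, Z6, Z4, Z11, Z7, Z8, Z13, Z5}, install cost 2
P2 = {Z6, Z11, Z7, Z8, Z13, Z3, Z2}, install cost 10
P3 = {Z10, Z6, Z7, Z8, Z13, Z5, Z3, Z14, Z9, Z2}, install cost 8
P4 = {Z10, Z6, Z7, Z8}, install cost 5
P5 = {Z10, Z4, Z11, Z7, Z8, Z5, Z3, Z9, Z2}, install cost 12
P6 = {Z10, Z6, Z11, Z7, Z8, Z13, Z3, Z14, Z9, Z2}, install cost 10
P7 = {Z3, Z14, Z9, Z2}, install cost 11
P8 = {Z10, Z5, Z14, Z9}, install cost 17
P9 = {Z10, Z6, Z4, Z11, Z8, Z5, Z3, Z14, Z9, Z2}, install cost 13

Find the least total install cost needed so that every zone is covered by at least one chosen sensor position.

P1, P3 cover every zone at install cost 2 + 8 = 10.
Any cover uses at least 2 sensor positions; among all covering selections none totals below 10.

10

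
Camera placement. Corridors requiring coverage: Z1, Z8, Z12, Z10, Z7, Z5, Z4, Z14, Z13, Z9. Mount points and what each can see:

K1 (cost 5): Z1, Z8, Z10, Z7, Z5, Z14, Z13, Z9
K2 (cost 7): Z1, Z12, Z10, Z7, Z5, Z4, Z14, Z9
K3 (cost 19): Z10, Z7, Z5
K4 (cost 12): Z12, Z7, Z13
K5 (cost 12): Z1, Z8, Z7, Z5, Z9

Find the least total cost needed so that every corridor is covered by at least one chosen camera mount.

12

K1, K2 cover every corridor at cost 5 + 7 = 12.
Any cover uses at least 2 camera mounts; among all covering selections none totals below 12.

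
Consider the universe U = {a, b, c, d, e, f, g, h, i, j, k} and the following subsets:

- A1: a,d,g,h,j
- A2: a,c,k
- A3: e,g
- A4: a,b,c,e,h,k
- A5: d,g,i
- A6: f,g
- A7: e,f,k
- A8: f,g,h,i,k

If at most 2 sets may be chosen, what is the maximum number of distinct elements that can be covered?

9

Choosing A1, A4 covers {a, b, c, d, e, g, h, j, k} — 9 elements.
No choice of 2 sets does better; here f, i are left uncovered.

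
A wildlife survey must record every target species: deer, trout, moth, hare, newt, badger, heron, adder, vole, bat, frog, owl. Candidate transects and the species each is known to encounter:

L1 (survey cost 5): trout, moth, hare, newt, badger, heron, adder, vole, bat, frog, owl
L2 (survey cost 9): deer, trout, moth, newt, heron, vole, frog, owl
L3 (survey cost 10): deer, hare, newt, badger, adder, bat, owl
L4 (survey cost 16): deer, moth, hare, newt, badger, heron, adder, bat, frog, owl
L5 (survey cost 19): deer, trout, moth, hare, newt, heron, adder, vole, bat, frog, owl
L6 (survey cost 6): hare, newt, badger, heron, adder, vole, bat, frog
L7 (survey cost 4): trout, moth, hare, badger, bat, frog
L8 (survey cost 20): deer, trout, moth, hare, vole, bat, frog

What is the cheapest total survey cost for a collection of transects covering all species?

14

L1, L2 cover every species at survey cost 5 + 9 = 14.
Any cover uses at least 2 transects; among all covering selections none totals below 14.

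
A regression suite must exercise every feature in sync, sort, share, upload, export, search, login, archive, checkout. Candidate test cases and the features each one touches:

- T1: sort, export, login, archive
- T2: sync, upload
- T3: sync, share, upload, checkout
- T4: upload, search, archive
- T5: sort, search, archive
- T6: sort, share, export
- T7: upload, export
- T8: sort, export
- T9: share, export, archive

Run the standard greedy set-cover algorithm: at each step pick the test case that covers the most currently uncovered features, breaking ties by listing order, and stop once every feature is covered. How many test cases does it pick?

3

Pick 1: T1 covers 4 new features (sort, export, login, archive).
Pick 2: T3 covers 4 new features (sync, share, upload, checkout).
Pick 3: T4 covers 1 new features (search).
Greedy uses 3 test cases.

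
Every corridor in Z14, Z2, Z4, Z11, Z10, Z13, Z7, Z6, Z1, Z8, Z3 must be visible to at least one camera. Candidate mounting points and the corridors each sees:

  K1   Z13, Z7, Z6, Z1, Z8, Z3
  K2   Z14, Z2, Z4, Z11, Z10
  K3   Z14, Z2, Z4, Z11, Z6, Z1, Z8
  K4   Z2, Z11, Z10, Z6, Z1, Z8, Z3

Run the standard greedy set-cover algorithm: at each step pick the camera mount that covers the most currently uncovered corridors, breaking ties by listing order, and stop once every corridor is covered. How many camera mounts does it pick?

Pick 1: K3 covers 7 new corridors (Z14, Z2, Z4, Z11, Z6, Z1, Z8).
Pick 2: K1 covers 3 new corridors (Z13, Z7, Z3).
Pick 3: K2 covers 1 new corridors (Z10).
Greedy uses 3 camera mounts. (The true minimum is 2.)

3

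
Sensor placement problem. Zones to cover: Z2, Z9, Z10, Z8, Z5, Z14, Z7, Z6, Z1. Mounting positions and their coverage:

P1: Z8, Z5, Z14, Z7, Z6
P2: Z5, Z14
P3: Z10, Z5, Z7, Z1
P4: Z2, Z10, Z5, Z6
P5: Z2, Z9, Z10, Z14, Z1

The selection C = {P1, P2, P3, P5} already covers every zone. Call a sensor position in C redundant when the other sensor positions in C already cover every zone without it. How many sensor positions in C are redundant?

2

Drop P1: Z8, Z6 uncovered — not redundant.
Drop P2: the rest still cover every zone — redundant.
Drop P3: the rest still cover every zone — redundant.
Drop P5: Z2, Z9 uncovered — not redundant.
2 redundant: P2, P3.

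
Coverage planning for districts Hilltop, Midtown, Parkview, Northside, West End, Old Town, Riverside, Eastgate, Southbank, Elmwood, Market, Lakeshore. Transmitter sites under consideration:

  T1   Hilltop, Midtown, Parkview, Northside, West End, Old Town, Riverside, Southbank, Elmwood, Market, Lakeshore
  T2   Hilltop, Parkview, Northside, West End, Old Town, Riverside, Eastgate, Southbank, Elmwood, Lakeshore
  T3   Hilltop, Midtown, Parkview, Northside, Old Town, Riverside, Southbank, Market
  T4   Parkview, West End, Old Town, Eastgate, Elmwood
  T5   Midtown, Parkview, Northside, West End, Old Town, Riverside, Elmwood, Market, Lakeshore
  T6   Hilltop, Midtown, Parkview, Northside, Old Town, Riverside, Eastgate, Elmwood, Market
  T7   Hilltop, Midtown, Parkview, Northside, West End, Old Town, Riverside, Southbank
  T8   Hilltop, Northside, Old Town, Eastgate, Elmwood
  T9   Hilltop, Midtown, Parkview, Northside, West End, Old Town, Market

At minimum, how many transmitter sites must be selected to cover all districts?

T1, T2 together cover {Hilltop, Midtown, Parkview, Northside, West End, Old Town, Riverside, Eastgate, Southbank, Elmwood, Market, Lakeshore} — every district.
No single transmitter site contains all 12 districts, so 2 is optimal.

2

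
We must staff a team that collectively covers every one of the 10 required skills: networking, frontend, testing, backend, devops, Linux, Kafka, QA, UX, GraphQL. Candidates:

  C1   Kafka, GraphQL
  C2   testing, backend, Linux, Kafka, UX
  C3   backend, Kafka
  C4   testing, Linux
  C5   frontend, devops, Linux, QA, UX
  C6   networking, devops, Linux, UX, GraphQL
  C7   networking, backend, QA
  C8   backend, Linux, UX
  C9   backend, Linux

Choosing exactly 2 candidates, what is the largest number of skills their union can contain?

Choosing C2, C5 covers {frontend, testing, backend, devops, Linux, Kafka, QA, UX} — 8 skills.
No choice of 2 candidates does better; here networking, GraphQL are left uncovered.

8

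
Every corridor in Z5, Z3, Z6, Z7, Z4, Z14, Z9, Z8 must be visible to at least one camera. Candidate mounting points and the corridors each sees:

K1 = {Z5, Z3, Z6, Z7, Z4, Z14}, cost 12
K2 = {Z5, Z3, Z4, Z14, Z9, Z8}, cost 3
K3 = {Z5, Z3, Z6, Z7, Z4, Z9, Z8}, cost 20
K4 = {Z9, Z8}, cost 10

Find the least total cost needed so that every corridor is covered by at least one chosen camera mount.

K1, K2 cover every corridor at cost 12 + 3 = 15.
Any cover uses at least 2 camera mounts; among all covering selections none totals below 15.

15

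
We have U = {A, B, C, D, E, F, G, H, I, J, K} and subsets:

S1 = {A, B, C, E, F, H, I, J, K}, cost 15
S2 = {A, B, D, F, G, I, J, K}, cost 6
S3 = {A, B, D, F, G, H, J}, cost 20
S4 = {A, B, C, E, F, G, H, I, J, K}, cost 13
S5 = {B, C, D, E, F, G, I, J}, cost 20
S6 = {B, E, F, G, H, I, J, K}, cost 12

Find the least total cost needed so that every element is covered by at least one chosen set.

S2, S4 cover every element at cost 6 + 13 = 19.
Any cover uses at least 2 sets; among all covering selections none totals below 19.

19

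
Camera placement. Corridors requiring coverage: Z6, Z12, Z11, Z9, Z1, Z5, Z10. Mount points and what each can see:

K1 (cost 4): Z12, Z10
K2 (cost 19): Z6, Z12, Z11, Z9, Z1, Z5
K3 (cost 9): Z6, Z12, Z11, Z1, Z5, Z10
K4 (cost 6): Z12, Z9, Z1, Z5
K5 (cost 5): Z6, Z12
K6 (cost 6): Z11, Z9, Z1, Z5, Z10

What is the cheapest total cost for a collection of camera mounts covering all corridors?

11

K5, K6 cover every corridor at cost 5 + 6 = 11.
Any cover uses at least 2 camera mounts; among all covering selections none totals below 11.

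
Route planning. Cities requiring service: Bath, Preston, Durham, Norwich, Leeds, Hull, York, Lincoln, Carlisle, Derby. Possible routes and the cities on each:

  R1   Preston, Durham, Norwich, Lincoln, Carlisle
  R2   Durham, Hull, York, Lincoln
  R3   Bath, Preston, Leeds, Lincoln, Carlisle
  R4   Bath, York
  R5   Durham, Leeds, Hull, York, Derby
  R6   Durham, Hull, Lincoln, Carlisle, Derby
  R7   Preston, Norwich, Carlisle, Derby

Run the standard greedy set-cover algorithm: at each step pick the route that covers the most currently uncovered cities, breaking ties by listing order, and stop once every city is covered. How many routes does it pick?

3

Pick 1: R1 covers 5 new cities (Preston, Durham, Norwich, Lincoln, Carlisle).
Pick 2: R5 covers 4 new cities (Leeds, Hull, York, Derby).
Pick 3: R3 covers 1 new cities (Bath).
Greedy uses 3 routes.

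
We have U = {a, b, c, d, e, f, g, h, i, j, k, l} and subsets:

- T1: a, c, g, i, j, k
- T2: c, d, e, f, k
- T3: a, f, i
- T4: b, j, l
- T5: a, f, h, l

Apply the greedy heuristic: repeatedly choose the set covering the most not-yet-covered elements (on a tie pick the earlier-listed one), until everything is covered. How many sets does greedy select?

4

Pick 1: T1 covers 6 new elements (a, c, g, i, j, k).
Pick 2: T2 covers 3 new elements (d, e, f).
Pick 3: T4 covers 2 new elements (b, l).
Pick 4: T5 covers 1 new elements (h).
Greedy uses 4 sets.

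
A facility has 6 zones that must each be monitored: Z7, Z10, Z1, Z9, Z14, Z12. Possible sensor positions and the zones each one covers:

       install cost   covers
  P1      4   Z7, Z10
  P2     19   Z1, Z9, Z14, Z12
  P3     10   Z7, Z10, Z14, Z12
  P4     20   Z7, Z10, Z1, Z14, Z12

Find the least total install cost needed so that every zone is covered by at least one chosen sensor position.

P1, P2 cover every zone at install cost 4 + 19 = 23.
Any cover uses at least 2 sensor positions; among all covering selections none totals below 23.

23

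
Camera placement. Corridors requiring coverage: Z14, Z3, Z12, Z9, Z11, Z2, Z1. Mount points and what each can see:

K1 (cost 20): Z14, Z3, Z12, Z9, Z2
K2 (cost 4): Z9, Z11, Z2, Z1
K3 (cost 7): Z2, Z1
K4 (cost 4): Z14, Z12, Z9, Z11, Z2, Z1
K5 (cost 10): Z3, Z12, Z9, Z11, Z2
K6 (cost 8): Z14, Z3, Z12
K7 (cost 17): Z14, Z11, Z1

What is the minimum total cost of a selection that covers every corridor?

K2, K6 cover every corridor at cost 4 + 8 = 12.
Any cover uses at least 2 camera mounts; among all covering selections none totals below 12.

12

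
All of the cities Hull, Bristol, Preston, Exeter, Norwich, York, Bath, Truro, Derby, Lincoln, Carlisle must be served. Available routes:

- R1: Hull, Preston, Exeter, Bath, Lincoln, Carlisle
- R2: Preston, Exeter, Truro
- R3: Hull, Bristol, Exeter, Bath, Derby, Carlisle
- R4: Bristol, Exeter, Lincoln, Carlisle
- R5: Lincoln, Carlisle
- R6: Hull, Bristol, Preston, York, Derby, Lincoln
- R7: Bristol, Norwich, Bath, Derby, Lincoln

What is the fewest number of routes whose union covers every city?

R1, R2, R6, R7 together cover {Hull, Bristol, Preston, Exeter, Norwich, York, Bath, Truro, Derby, Lincoln, Carlisle} — every city.
No 3 of the 7 routes cover everything (all 35 triples fall short), so 4 is minimum.

4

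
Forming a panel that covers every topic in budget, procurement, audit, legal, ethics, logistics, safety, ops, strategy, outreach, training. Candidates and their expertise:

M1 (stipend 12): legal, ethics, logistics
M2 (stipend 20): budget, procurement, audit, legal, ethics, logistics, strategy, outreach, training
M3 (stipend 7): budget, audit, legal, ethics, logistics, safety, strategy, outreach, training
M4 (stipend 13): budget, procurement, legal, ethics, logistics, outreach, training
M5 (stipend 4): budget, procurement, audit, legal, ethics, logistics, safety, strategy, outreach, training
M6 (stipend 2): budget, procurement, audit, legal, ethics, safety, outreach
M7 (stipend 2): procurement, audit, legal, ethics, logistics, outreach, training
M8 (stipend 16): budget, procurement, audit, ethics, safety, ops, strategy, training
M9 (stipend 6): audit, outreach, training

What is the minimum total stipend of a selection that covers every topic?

M7, M8 cover every topic at stipend 2 + 16 = 18.
Any cover uses at least 2 members; among all covering selections none totals below 18.

18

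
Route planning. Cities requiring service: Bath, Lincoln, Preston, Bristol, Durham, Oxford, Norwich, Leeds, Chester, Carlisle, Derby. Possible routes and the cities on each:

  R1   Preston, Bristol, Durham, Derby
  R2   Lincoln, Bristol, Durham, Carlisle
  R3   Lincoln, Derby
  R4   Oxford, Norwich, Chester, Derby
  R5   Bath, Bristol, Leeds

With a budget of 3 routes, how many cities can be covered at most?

Choosing R2, R4, R5 covers {Bath, Lincoln, Bristol, Durham, Oxford, Norwich, Leeds, Chester, Carlisle, Derby} — 10 cities.
No choice of 3 routes does better; here Preston is left uncovered.

10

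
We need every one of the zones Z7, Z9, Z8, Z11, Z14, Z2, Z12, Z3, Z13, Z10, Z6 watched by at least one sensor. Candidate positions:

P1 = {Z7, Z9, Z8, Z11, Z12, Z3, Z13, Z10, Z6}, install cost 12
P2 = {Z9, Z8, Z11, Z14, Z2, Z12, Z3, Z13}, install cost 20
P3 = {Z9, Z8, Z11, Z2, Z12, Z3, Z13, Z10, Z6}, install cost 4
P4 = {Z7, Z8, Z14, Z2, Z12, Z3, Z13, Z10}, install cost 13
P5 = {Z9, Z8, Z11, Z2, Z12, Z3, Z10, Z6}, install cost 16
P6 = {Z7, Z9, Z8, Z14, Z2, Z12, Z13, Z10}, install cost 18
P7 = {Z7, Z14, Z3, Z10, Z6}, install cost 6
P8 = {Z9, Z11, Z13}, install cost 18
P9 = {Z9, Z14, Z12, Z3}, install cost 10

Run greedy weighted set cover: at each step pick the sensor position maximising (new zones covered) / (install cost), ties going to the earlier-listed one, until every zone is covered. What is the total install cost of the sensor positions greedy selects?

Pick 1: P3 adds 9 new (Z9, Z8, Z11, Z2, Z12, Z3, Z13, Z10, Z6) at install cost 4 (ratio 9/4).
Pick 2: P7 adds 2 new (Z7, Z14) at install cost 6 (ratio 2/6).
Greedy total install cost: 4 + 6 = 10.

10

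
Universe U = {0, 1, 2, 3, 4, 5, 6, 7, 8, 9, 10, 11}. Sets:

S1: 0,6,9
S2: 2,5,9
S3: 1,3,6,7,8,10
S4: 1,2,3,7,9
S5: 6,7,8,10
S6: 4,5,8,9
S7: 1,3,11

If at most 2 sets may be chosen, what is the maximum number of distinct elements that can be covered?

Choosing S2, S3 covers {1, 2, 3, 5, 6, 7, 8, 9, 10} — 9 elements.
No choice of 2 sets does better; here 0, 4, 11 are left uncovered.

9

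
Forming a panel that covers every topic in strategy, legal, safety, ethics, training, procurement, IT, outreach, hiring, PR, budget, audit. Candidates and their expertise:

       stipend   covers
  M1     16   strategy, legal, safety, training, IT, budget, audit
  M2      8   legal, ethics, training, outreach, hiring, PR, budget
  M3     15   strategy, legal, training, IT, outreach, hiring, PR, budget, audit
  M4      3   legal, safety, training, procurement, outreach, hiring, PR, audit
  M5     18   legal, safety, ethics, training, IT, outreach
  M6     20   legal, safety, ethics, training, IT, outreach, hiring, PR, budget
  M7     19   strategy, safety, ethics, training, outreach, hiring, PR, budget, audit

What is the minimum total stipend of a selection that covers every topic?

26

M2, M3, M4 cover every topic at stipend 8 + 15 + 3 = 26.
Any cover uses at least 3 members; among all covering selections none totals below 26.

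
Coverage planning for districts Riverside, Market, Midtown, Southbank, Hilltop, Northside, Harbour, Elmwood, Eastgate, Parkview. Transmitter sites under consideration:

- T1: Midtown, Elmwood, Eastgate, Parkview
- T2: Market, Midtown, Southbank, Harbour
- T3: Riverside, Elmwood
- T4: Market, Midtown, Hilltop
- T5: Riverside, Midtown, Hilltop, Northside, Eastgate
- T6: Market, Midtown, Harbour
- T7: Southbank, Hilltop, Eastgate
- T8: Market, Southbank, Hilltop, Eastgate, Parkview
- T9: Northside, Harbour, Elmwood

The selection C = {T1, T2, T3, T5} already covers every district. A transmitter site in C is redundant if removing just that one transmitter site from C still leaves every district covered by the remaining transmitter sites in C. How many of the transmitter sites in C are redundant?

1

Drop T1: Parkview uncovered — not redundant.
Drop T2: Market, Southbank, Harbour uncovered — not redundant.
Drop T3: the rest still cover every district — redundant.
Drop T5: Hilltop, Northside uncovered — not redundant.
1 redundant: T3.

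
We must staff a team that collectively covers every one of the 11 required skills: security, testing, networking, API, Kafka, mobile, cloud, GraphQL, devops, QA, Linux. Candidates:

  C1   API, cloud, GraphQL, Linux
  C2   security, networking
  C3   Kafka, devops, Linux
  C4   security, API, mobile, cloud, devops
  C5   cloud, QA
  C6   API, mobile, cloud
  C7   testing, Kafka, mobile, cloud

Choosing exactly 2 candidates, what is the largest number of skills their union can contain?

7

Choosing C1, C4 covers {security, API, mobile, cloud, GraphQL, devops, Linux} — 7 skills.
No choice of 2 candidates does better; here testing, networking, Kafka, QA are left uncovered.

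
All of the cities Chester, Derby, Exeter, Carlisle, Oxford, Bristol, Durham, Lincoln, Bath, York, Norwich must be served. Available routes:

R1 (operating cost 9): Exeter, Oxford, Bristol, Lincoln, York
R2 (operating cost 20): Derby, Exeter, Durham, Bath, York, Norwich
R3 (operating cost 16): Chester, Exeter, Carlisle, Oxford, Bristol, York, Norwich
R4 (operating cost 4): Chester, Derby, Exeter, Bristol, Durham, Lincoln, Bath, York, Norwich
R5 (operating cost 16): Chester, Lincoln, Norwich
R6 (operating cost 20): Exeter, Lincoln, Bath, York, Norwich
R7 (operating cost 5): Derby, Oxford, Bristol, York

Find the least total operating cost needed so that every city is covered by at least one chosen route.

20

R3, R4 cover every city at operating cost 16 + 4 = 20.
Any cover uses at least 2 routes; among all covering selections none totals below 20.
Greedy by coverage-per-operating cost would pick R4, R7, R3 for 25 — worse than the optimum 20.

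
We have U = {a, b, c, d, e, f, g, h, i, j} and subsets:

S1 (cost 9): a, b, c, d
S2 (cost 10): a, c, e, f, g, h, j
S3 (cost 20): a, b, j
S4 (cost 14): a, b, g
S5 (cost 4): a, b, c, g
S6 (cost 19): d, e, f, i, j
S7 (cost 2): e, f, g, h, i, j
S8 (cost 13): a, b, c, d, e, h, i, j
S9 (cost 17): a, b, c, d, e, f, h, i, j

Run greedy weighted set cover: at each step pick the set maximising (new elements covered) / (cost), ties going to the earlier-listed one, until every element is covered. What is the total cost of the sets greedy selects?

15

Pick 1: S7 adds 6 new (e, f, g, h, i, j) at cost 2 (ratio 6/2).
Pick 2: S5 adds 3 new (a, b, c) at cost 4 (ratio 3/4).
Pick 3: S1 adds 1 new (d) at cost 9 (ratio 1/9).
Greedy total cost: 2 + 4 + 9 = 15. (The true optimum is 11, so greedy overshoots here.)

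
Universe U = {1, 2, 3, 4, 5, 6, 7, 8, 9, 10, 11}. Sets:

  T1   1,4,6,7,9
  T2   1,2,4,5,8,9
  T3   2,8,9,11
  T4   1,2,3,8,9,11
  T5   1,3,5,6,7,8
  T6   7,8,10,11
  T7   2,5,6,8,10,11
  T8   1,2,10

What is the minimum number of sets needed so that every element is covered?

T1, T4, T7 together cover {1, 2, 3, 4, 5, 6, 7, 8, 9, 10, 11} — every element.
No 2 of the 8 sets cover everything (all 28 pairs fall short), so 3 is minimum.

3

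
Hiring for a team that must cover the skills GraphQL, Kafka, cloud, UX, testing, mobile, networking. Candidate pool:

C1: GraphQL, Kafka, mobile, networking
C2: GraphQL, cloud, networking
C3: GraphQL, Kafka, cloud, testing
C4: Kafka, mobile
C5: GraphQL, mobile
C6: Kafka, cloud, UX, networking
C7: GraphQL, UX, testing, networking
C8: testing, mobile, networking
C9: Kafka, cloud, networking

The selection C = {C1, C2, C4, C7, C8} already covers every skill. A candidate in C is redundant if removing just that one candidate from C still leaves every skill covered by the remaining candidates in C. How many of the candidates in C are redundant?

3

Drop C1: the rest still cover every skill — redundant.
Drop C2: cloud uncovered — not redundant.
Drop C4: the rest still cover every skill — redundant.
Drop C7: UX uncovered — not redundant.
Drop C8: the rest still cover every skill — redundant.
3 redundant: C1, C4, C8.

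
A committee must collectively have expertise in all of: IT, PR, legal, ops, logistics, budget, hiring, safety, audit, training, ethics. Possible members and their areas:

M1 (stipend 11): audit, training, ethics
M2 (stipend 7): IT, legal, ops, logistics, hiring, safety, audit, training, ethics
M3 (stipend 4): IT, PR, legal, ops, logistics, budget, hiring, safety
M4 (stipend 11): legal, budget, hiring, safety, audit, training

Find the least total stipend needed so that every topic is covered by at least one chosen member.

11

M2, M3 cover every topic at stipend 7 + 4 = 11.
Any cover uses at least 2 members; among all covering selections none totals below 11.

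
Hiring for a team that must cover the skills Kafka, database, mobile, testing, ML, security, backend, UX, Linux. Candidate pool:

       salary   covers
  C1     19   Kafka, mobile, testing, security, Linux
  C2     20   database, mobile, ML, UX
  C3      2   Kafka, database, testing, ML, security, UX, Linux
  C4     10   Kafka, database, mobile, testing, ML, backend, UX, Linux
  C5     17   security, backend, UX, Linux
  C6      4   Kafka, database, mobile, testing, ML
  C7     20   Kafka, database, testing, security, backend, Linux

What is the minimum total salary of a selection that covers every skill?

C3, C4 cover every skill at salary 2 + 10 = 12.
Any cover uses at least 2 candidates; among all covering selections none totals below 12.
Greedy by coverage-per-salary would pick C3, C6, C4 for 16 — worse than the optimum 12.

12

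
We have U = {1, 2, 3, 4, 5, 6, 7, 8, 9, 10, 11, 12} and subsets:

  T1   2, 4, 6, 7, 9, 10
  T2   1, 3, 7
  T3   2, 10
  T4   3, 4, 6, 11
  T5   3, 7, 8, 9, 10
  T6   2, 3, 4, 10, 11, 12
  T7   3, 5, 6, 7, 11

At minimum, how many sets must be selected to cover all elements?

4

T2, T5, T6, T7 together cover {1, 2, 3, 4, 5, 6, 7, 8, 9, 10, 11, 12} — every element.
No 3 of the 7 sets cover everything (all 35 triples fall short), so 4 is minimum.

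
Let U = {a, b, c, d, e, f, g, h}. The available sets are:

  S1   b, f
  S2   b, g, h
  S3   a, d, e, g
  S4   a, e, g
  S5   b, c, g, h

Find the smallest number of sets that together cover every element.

S1, S3, S5 together cover {a, b, c, d, e, f, g, h} — every element.
No 2 of the 5 sets cover everything (all 10 pairs fall short), so 3 is minimum.

3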